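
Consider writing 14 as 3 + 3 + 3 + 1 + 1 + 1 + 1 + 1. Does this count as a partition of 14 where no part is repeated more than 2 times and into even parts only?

No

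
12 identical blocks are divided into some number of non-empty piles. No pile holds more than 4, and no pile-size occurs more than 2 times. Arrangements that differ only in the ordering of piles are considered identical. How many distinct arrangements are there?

7

They are:
4,4,3,1
4,4,2,2
4,4,2,1,1
4,3,3,2
4,3,3,1,1
4,3,2,2,1
3,3,2,2,1,1
Counting gives 7.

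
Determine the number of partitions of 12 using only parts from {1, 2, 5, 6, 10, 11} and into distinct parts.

They are:
11,1
10,2
6,5,1
Counting gives 3.

3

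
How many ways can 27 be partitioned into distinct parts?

192

A full systematic count gives 192.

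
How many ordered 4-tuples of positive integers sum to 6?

10

Equivalently, choose which 3 of the 5 gaps become plus signs: C(5,3) = 10.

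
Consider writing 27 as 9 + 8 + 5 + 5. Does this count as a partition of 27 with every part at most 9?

The parts sum to 27, and the condition 'no summand exceeds 9' holds.

Yes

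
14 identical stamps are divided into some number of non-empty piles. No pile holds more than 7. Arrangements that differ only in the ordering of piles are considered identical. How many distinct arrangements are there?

105

Enumerating by decreasing first part gives 105 partitions in all.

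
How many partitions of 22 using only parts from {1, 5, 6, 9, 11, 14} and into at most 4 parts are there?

7

They are:
14, 6, 1, 1
11, 11
11, 9, 1, 1
11, 6, 5
11, 5, 5, 1
9, 6, 6, 1
6, 6, 5, 5
Counting gives 7.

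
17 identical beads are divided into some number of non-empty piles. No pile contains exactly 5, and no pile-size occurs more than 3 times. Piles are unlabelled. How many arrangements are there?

Systematic enumeration (by largest part, then next-largest, …) yields 116.

116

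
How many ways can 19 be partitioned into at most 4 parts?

94

Direct enumeration gives 94 partitions.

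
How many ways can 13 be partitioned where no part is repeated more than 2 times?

44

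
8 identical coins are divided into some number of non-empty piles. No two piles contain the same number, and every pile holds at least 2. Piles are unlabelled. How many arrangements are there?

The partitions of 8 that satisfy the conditions:
8
2, 6
3, 5

3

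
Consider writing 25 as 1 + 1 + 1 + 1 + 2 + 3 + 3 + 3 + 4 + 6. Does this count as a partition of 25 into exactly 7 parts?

The parts sum to 25, and the condition 'there are exactly 7 summands' is violated.

No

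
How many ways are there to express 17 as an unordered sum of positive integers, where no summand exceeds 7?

A full systematic count gives 201.

201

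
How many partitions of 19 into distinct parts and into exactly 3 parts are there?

The partitions of 19 that satisfy the conditions:
16, 2, 1
15, 3, 1
14, 4, 1
14, 3, 2
13, 5, 1
13, 4, 2
12, 6, 1
12, 5, 2
12, 4, 3
11, 7, 1
11, 6, 2
11, 5, 3
10, 8, 1
10, 7, 2
10, 6, 3
10, 5, 4
9, 8, 2
9, 7, 3
9, 6, 4
8, 7, 4
8, 6, 5
Counting gives 21.

21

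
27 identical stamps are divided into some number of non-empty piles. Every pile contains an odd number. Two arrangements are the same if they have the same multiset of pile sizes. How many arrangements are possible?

192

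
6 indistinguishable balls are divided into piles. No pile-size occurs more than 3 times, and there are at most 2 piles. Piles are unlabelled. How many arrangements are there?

Enumerating:
6
1 + 5
2 + 4
3 + 3
That's 4 in total.

4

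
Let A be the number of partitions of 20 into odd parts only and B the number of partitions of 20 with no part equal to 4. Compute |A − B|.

332

Partitions of 20 into odd parts only: 64.
Partitions of 20 with no part equal to 4: 396.
|64 − 396| = 332.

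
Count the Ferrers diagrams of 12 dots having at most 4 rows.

There are too many to list fully; the first 12 (by largest part) are:
12
11, 1
10, 2
10, 1, 1
9, 3
9, 2, 1
9, 1, 1, 1
8, 4
8, 3, 1
8, 2, 2
8, 2, 1, 1
7, 5
…and 22 more, for 34 total.

34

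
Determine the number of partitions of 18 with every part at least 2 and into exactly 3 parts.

The partitions of 18 that satisfy the conditions:
14, 2, 2
13, 3, 2
12, 4, 2
12, 3, 3
11, 5, 2
11, 4, 3
10, 6, 2
10, 5, 3
10, 4, 4
9, 7, 2
9, 6, 3
9, 5, 4
8, 8, 2
8, 7, 3
8, 6, 4
8, 5, 5
7, 7, 4
7, 6, 5
6, 6, 6
Counting gives 19.

19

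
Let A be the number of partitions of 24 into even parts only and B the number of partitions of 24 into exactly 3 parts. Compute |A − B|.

29

Partitions of 24 into even parts only: 77.
Partitions of 24 into exactly 3 parts: 48.
|77 − 48| = 29.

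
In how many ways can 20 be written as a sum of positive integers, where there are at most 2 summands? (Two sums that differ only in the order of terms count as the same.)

Enumerating:
20
19 + 1
18 + 2
17 + 3
16 + 4
15 + 5
14 + 6
13 + 7
12 + 8
11 + 9
10 + 10

11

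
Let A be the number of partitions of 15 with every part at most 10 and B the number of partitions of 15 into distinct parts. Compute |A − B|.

Partitions of 15 with every part at most 10: 164.
Partitions of 15 into distinct parts: 27.
|164 − 27| = 137.

137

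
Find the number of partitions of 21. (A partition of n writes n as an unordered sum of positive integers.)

There are 792 such partitions.

792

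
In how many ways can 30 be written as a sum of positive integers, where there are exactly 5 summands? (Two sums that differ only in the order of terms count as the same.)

377

Counting exhaustively, 377 partitions satisfy the conditions.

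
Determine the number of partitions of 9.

There are too many to list fully; the first 12 (by largest part) are:
9
8, 1
7, 2
7, 1, 1
6, 3
6, 2, 1
6, 1, 1, 1
5, 4
5, 3, 1
5, 2, 2
5, 2, 1, 1
5, 1, 1, 1, 1
…and 18 more, for 30 total.

30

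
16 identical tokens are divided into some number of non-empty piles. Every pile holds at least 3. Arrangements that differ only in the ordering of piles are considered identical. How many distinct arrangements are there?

Enumerating:
16
13+3
12+4
11+5
10+6
10+3+3
9+7
9+4+3
8+8
8+5+3
8+4+4
7+6+3
7+5+4
7+3+3+3
6+6+4
6+5+5
6+4+3+3
5+5+3+3
5+4+4+3
4+4+4+4
4+3+3+3+3
Counting gives 21.

21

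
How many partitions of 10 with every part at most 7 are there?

There are too many to list fully; the first 12 (by largest part) are:
7 + 3
7 + 2 + 1
7 + 1 + 1 + 1
6 + 4
6 + 3 + 1
6 + 2 + 2
6 + 2 + 1 + 1
6 + 1 + 1 + 1 + 1
5 + 5
5 + 4 + 1
5 + 3 + 2
5 + 3 + 1 + 1
…and 26 more, for 38 total.

38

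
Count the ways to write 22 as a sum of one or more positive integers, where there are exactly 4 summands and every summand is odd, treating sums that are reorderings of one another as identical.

18

They are:
19 + 1 + 1 + 1
17 + 3 + 1 + 1
15 + 5 + 1 + 1
15 + 3 + 3 + 1
13 + 7 + 1 + 1
13 + 5 + 3 + 1
13 + 3 + 3 + 3
11 + 9 + 1 + 1
11 + 7 + 3 + 1
11 + 5 + 5 + 1
11 + 5 + 3 + 3
9 + 9 + 3 + 1
9 + 7 + 5 + 1
9 + 7 + 3 + 3
9 + 5 + 5 + 3
7 + 7 + 7 + 1
7 + 7 + 5 + 3
7 + 5 + 5 + 5
That's 18 in total.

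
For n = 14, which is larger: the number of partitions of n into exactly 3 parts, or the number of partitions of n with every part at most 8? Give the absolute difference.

100

Partitions of 14 into exactly 3 parts: 16.
Partitions of 14 with every part at most 8: 116.
|16 − 116| = 100.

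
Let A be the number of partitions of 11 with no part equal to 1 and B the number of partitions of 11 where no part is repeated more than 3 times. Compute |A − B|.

24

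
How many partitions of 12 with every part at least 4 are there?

5

The partitions of 12 that satisfy the conditions:
12
8+4
7+5
6+6
4+4+4
That's 5 in total.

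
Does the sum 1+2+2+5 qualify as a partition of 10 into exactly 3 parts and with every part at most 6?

No

The parts sum to 10, and the condition 'there are exactly 3 summands' is violated.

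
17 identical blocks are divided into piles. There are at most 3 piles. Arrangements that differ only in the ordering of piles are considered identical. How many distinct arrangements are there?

33

A partial list (first 12 by largest part):
17
16+1
15+2
15+1+1
14+3
14+2+1
13+4
13+3+1
13+2+2
12+5
12+4+1
12+3+2
…and 21 more, for 33 total.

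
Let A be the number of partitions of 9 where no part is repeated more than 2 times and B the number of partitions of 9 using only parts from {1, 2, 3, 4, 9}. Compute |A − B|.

Partitions of 9 where no part is repeated more than 2 times: 16.
Partitions of 9 using only parts from {1, 2, 3, 4, 9}: 19.
|16 − 19| = 3.

3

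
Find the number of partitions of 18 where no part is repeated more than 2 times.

Counting exhaustively, 135 partitions satisfy the conditions.

135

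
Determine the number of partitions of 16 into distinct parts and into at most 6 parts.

32

There are too many to list fully; the first 12 (by largest part) are:
16
1, 15
2, 14
3, 13
1, 2, 13
4, 12
1, 3, 12
5, 11
1, 4, 11
2, 3, 11
6, 10
1, 5, 10
…and 20 more, for 32 total.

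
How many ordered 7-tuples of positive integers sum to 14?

A composition of 14 into 7 positive parts is chosen by placing 6 dividers among the 13 gaps between 14 units: C(13,6) = 1716.

1716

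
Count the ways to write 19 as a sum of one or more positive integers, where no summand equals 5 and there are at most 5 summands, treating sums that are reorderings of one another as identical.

There are 117 such partitions.

117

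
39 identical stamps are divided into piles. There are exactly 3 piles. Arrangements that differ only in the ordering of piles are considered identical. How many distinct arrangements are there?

127

A full systematic count gives 127.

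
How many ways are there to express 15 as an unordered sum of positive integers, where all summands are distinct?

27

There are too many to list fully; the first 12 (by largest part) are:
15
14,1
13,2
12,3
12,2,1
11,4
11,3,1
10,5
10,4,1
10,3,2
9,6
9,5,1
…and 15 more, for 27 total.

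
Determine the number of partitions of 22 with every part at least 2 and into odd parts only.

They are:
19+3
17+5
15+7
13+9
13+3+3+3
11+11
11+5+3+3
9+7+3+3
9+5+5+3
7+7+5+3
7+5+5+5
7+3+3+3+3+3
5+5+3+3+3+3

13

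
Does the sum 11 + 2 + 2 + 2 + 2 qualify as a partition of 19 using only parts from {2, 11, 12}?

Yes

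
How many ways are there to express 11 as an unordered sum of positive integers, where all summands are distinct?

Enumerating:
11
1, 10
2, 9
3, 8
1, 2, 8
4, 7
1, 3, 7
5, 6
1, 4, 6
2, 3, 6
2, 4, 5
1, 2, 3, 5

12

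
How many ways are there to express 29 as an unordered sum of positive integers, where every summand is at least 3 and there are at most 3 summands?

A partial list (first 12 by largest part):
29
26,3
25,4
24,5
23,6
23,3,3
22,7
22,4,3
21,8
21,5,3
21,4,4
20,9
…and 45 more, for 57 total.

57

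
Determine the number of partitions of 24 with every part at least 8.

They are:
24
16, 8
15, 9
14, 10
13, 11
12, 12
8, 8, 8
That's 7 in total.

7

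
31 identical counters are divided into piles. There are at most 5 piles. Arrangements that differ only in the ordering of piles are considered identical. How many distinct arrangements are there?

748

Systematic enumeration (by largest part, then next-largest, …) yields 748.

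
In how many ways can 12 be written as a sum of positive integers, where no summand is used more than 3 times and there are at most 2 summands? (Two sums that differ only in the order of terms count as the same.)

7

Listing the qualifying partitions of 12:
12
11,1
10,2
9,3
8,4
7,5
6,6
Counting gives 7.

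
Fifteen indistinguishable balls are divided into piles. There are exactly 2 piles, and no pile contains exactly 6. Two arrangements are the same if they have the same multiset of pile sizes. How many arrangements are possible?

Enumerating:
1+14
2+13
3+12
4+11
5+10
7+8

6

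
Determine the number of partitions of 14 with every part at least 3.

13

Listing the qualifying partitions of 14:
14
11,3
10,4
9,5
8,6
8,3,3
7,7
7,4,3
6,5,3
6,4,4
5,5,4
5,3,3,3
4,4,3,3
Counting gives 13.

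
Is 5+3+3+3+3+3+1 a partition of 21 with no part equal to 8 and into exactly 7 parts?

Yes

The parts sum to 21, and the condition 'no summand equals 8' holds; the condition 'there are exactly 7 summands' holds.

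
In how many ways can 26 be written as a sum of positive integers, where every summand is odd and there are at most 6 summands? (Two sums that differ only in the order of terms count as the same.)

69

There are too many to list fully; the first 12 (by largest part) are:
1,25
3,23
1,1,1,23
5,21
1,1,3,21
1,1,1,1,1,21
7,19
1,1,5,19
1,3,3,19
1,1,1,1,3,19
9,17
1,1,7,17
…and 57 more, for 69 total.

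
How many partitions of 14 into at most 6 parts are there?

A full systematic count gives 90.

90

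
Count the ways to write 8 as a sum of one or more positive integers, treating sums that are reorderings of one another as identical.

Enumerating:
8
7+1
6+2
6+1+1
5+3
5+2+1
5+1+1+1
4+4
4+3+1
4+2+2
4+2+1+1
4+1+1+1+1
3+3+2
3+3+1+1
3+2+2+1
3+2+1+1+1
3+1+1+1+1+1
2+2+2+2
2+2+2+1+1
2+2+1+1+1+1
2+1+1+1+1+1+1
1+1+1+1+1+1+1+1
That's 22 in total.

22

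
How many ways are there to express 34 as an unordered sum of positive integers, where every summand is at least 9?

18

The partitions of 34 that satisfy the conditions:
34
9, 25
10, 24
11, 23
12, 22
13, 21
14, 20
15, 19
16, 18
17, 17
9, 9, 16
9, 10, 15
9, 11, 14
10, 10, 14
9, 12, 13
10, 11, 13
10, 12, 12
11, 11, 12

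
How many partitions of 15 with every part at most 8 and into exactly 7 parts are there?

20

Listing the qualifying partitions of 15:
8,2,1,1,1,1,1
7,3,1,1,1,1,1
7,2,2,1,1,1,1
6,4,1,1,1,1,1
6,3,2,1,1,1,1
6,2,2,2,1,1,1
5,5,1,1,1,1,1
5,4,2,1,1,1,1
5,3,3,1,1,1,1
5,3,2,2,1,1,1
5,2,2,2,2,1,1
4,4,3,1,1,1,1
4,4,2,2,1,1,1
4,3,3,2,1,1,1
4,3,2,2,2,1,1
4,2,2,2,2,2,1
3,3,3,3,1,1,1
3,3,3,2,2,1,1
3,3,2,2,2,2,1
3,2,2,2,2,2,2
That's 20 in total.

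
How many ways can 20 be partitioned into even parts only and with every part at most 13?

35

There are too many to list fully; the first 12 (by largest part) are:
12,8
12,6,2
12,4,4
12,4,2,2
12,2,2,2,2
10,10
10,8,2
10,6,4
10,6,2,2
10,4,4,2
10,4,2,2,2
10,2,2,2,2,2
…and 23 more, for 35 total.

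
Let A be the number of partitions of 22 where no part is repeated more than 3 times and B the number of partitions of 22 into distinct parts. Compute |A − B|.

395

Partitions of 22 where no part is repeated more than 3 times: 484.
Partitions of 22 into distinct parts: 89.
|484 − 89| = 395.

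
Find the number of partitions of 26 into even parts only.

Enumerating by decreasing first part gives 101 partitions in all.

101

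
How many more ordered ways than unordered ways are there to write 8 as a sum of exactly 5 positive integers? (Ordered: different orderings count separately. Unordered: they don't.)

32

Compositions: C(7,4) = 35.
Unordered (partitions into 5 parts): 3.
Difference: 35 − 3 = 32.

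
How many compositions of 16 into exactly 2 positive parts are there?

By stars and bars with positive parts, the count is C(15,1) = 15.

15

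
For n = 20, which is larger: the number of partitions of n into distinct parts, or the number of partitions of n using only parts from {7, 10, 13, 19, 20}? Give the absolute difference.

61

Partitions of 20 into distinct parts: 64.
Partitions of 20 using only parts from {7, 10, 13, 19, 20}: 3.
|64 − 3| = 61.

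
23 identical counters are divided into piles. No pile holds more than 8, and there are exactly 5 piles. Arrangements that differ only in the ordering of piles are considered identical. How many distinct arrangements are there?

A partial list (first 12 by largest part):
8, 8, 5, 1, 1
8, 8, 4, 2, 1
8, 8, 3, 3, 1
8, 8, 3, 2, 2
8, 7, 6, 1, 1
8, 7, 5, 2, 1
8, 7, 4, 3, 1
8, 7, 4, 2, 2
8, 7, 3, 3, 2
8, 6, 6, 2, 1
8, 6, 5, 3, 1
8, 6, 5, 2, 2
…and 37 more, for 49 total.

49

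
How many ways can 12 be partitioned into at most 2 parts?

They are:
12
11+1
10+2
9+3
8+4
7+5
6+6
Counting gives 7.

7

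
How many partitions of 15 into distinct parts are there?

There are too many to list fully; the first 12 (by largest part) are:
15
14 + 1
13 + 2
12 + 3
12 + 2 + 1
11 + 4
11 + 3 + 1
10 + 5
10 + 4 + 1
10 + 3 + 2
9 + 6
9 + 5 + 1
…and 15 more, for 27 total.

27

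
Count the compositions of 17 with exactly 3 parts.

A composition of 17 into 3 positive parts is chosen by placing 2 dividers among the 16 gaps between 17 units: C(16,2) = 120.

120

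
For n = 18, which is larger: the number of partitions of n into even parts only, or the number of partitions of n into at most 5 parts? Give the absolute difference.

Partitions of 18 into even parts only: 30.
Partitions of 18 into at most 5 parts: 141.
|30 − 141| = 111.

111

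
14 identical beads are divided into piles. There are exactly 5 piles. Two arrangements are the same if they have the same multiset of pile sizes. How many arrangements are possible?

23

Listing the qualifying partitions of 14:
10 + 1 + 1 + 1 + 1
9 + 2 + 1 + 1 + 1
8 + 3 + 1 + 1 + 1
8 + 2 + 2 + 1 + 1
7 + 4 + 1 + 1 + 1
7 + 3 + 2 + 1 + 1
7 + 2 + 2 + 2 + 1
6 + 5 + 1 + 1 + 1
6 + 4 + 2 + 1 + 1
6 + 3 + 3 + 1 + 1
6 + 3 + 2 + 2 + 1
6 + 2 + 2 + 2 + 2
5 + 5 + 2 + 1 + 1
5 + 4 + 3 + 1 + 1
5 + 4 + 2 + 2 + 1
5 + 3 + 3 + 2 + 1
5 + 3 + 2 + 2 + 2
4 + 4 + 4 + 1 + 1
4 + 4 + 3 + 2 + 1
4 + 4 + 2 + 2 + 2
4 + 3 + 3 + 3 + 1
4 + 3 + 3 + 2 + 2
3 + 3 + 3 + 3 + 2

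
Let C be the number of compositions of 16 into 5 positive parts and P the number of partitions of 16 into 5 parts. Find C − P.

Compositions: C(15,4) = 1365.
Partitions of 16 into exactly 5 parts: 37.
Difference: 1365 − 37 = 1328.

1328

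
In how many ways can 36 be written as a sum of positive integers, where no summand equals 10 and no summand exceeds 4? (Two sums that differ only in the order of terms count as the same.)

Counting exhaustively, 478 partitions satisfy the conditions.

478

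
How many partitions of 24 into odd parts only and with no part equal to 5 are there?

There are too many to list fully; the first 12 (by largest part) are:
23 + 1
21 + 3
21 + 1 + 1 + 1
19 + 3 + 1 + 1
19 + 1 + 1 + 1 + 1 + 1
17 + 7
17 + 3 + 3 + 1
17 + 3 + 1 + 1 + 1 + 1
17 + 1 + 1 + 1 + 1 + 1 + 1 + 1
15 + 9
15 + 7 + 1 + 1
15 + 3 + 3 + 3
…and 56 more, for 68 total.

68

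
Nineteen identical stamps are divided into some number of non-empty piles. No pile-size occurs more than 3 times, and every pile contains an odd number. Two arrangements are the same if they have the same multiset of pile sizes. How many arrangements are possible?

Enumerating:
19
17 + 1 + 1
15 + 3 + 1
13 + 5 + 1
13 + 3 + 3
13 + 3 + 1 + 1 + 1
11 + 7 + 1
11 + 5 + 3
11 + 5 + 1 + 1 + 1
11 + 3 + 3 + 1 + 1
9 + 9 + 1
9 + 7 + 3
9 + 7 + 1 + 1 + 1
9 + 5 + 5
9 + 5 + 3 + 1 + 1
9 + 3 + 3 + 3 + 1
7 + 7 + 5
7 + 7 + 3 + 1 + 1
7 + 5 + 5 + 1 + 1
7 + 5 + 3 + 3 + 1
7 + 3 + 3 + 3 + 1 + 1 + 1
5 + 5 + 5 + 3 + 1
5 + 5 + 3 + 3 + 3
5 + 5 + 3 + 3 + 1 + 1 + 1
That's 24 in total.

24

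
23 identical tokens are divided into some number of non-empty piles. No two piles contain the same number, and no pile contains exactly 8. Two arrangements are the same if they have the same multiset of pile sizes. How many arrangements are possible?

82

Enumerating by decreasing first part gives 82 partitions in all.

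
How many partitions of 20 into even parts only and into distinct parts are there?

10

They are:
20
18+2
16+4
14+6
14+4+2
12+8
12+6+2
10+8+2
10+6+4
8+6+4+2
That's 10 in total.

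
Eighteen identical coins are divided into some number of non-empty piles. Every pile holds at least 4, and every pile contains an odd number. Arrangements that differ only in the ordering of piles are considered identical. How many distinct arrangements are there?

3

Enumerating:
5,13
7,11
9,9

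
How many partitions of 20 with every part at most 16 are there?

Enumerating by decreasing first part gives 620 partitions in all.

620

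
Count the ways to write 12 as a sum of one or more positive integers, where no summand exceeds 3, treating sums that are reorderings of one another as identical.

Listing the qualifying partitions of 12:
3+3+3+3
3+3+3+2+1
3+3+3+1+1+1
3+3+2+2+2
3+3+2+2+1+1
3+3+2+1+1+1+1
3+3+1+1+1+1+1+1
3+2+2+2+2+1
3+2+2+2+1+1+1
3+2+2+1+1+1+1+1
3+2+1+1+1+1+1+1+1
3+1+1+1+1+1+1+1+1+1
2+2+2+2+2+2
2+2+2+2+2+1+1
2+2+2+2+1+1+1+1
2+2+2+1+1+1+1+1+1
2+2+1+1+1+1+1+1+1+1
2+1+1+1+1+1+1+1+1+1+1
1+1+1+1+1+1+1+1+1+1+1+1
That's 19 in total.

19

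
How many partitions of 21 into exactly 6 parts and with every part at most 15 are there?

109

Systematic enumeration (by largest part, then next-largest, …) yields 109.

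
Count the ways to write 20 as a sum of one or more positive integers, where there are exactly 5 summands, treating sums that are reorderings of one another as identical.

Systematic enumeration (by largest part, then next-largest, …) yields 84.

84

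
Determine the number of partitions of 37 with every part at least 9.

There are too many to list fully; the first 12 (by largest part) are:
37
28+9
27+10
26+11
25+12
24+13
23+14
22+15
21+16
20+17
19+18
19+9+9
…and 14 more, for 26 total.

26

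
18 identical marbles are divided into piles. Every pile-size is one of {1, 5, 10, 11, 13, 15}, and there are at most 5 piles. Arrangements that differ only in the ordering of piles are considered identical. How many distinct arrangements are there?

They are:
15,1,1,1
13,5
11,5,1,1
10,5,1,1,1

4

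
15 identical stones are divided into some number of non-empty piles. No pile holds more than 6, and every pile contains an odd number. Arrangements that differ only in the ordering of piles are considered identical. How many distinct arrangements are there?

13

Listing the qualifying partitions of 15:
5,5,5
5,5,3,1,1
5,5,1,1,1,1,1
5,3,3,3,1
5,3,3,1,1,1,1
5,3,1,1,1,1,1,1,1
5,1,1,1,1,1,1,1,1,1,1
3,3,3,3,3
3,3,3,3,1,1,1
3,3,3,1,1,1,1,1,1
3,3,1,1,1,1,1,1,1,1,1
3,1,1,1,1,1,1,1,1,1,1,1,1
1,1,1,1,1,1,1,1,1,1,1,1,1,1,1
That's 13 in total.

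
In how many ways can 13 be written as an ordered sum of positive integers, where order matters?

Each of the 12 gaps between 13 units is either a break or not: 2^12 = 4096.

4096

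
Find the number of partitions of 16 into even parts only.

22

Listing the qualifying partitions of 16:
16
14 + 2
12 + 4
12 + 2 + 2
10 + 6
10 + 4 + 2
10 + 2 + 2 + 2
8 + 8
8 + 6 + 2
8 + 4 + 4
8 + 4 + 2 + 2
8 + 2 + 2 + 2 + 2
6 + 6 + 4
6 + 6 + 2 + 2
6 + 4 + 4 + 2
6 + 4 + 2 + 2 + 2
6 + 2 + 2 + 2 + 2 + 2
4 + 4 + 4 + 4
4 + 4 + 4 + 2 + 2
4 + 4 + 2 + 2 + 2 + 2
4 + 2 + 2 + 2 + 2 + 2 + 2
2 + 2 + 2 + 2 + 2 + 2 + 2 + 2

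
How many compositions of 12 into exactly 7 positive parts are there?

A composition of 12 into 7 positive parts is chosen by placing 6 dividers among the 11 gaps between 12 units: C(11,6) = 462.

462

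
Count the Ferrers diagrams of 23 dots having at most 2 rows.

They are:
23
1, 22
2, 21
3, 20
4, 19
5, 18
6, 17
7, 16
8, 15
9, 14
10, 13
11, 12

12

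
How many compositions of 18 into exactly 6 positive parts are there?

Place 5 bars in the 17 internal gaps of a row of 18 dots: C(17,5) = 6188.

6188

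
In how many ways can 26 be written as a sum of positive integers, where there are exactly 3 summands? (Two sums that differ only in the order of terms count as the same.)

56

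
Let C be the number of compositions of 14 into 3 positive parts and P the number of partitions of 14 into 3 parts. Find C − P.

62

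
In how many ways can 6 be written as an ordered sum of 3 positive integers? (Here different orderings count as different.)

A composition of 6 into 3 positive parts is chosen by placing 2 dividers among the 5 gaps between 6 units: C(5,2) = 10.

10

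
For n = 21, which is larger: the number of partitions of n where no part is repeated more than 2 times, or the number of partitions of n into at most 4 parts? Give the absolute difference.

Partitions of 21 where no part is repeated more than 2 times: 243.
Partitions of 21 into at most 4 parts: 120.
|243 − 120| = 123.

123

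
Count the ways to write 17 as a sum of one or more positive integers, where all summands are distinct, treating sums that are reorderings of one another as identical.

38

There are too many to list fully; the first 12 (by largest part) are:
17
16, 1
15, 2
14, 3
14, 2, 1
13, 4
13, 3, 1
12, 5
12, 4, 1
12, 3, 2
11, 6
11, 5, 1
…and 26 more, for 38 total.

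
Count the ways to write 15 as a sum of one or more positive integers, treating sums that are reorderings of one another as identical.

Systematic enumeration (by largest part, then next-largest, …) yields 176.

176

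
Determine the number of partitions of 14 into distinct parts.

22

The partitions of 14 that satisfy the conditions:
14
13 + 1
12 + 2
11 + 3
11 + 2 + 1
10 + 4
10 + 3 + 1
9 + 5
9 + 4 + 1
9 + 3 + 2
8 + 6
8 + 5 + 1
8 + 4 + 2
8 + 3 + 2 + 1
7 + 6 + 1
7 + 5 + 2
7 + 4 + 3
7 + 4 + 2 + 1
6 + 5 + 3
6 + 5 + 2 + 1
6 + 4 + 3 + 1
5 + 4 + 3 + 2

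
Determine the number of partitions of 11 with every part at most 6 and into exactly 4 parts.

9

The partitions of 11 that satisfy the conditions:
1+1+3+6
1+2+2+6
1+1+4+5
1+2+3+5
2+2+2+5
1+2+4+4
1+3+3+4
2+2+3+4
2+3+3+3
That's 9 in total.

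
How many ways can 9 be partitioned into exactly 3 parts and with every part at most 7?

Enumerating:
7,1,1
6,2,1
5,3,1
5,2,2
4,4,1
4,3,2
3,3,3

7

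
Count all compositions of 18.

131072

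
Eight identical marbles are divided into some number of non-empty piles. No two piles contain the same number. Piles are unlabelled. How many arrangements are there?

6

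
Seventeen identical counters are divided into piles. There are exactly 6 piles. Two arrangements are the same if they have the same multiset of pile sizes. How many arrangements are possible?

44

A partial list (first 12 by largest part):
1+1+1+1+1+12
1+1+1+1+2+11
1+1+1+1+3+10
1+1+1+2+2+10
1+1+1+1+4+9
1+1+1+2+3+9
1+1+2+2+2+9
1+1+1+1+5+8
1+1+1+2+4+8
1+1+1+3+3+8
1+1+2+2+3+8
1+2+2+2+2+8
…and 32 more, for 44 total.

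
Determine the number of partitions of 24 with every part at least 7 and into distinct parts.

7

Listing the qualifying partitions of 24:
24
7+17
8+16
9+15
10+14
11+13
7+8+9
Counting gives 7.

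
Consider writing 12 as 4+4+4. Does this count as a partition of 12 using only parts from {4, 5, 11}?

Yes

The parts sum to 12, and the condition 'each summand belongs to {4, 5, 11}' holds.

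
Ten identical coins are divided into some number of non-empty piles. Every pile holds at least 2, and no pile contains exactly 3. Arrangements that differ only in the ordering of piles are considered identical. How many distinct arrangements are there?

8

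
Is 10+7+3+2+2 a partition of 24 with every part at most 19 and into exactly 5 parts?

The parts sum to 24, and the condition 'no summand exceeds 19' holds; the condition 'there are exactly 5 summands' holds.

Yes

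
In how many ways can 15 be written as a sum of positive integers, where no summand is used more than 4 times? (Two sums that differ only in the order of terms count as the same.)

Enumerating by decreasing first part gives 127 partitions in all.

127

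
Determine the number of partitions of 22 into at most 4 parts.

Enumerating by decreasing first part gives 136 partitions in all.

136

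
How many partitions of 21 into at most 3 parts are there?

A partial list (first 12 by largest part):
21
20,1
19,2
19,1,1
18,3
18,2,1
17,4
17,3,1
17,2,2
16,5
16,4,1
16,3,2
…and 36 more, for 48 total.

48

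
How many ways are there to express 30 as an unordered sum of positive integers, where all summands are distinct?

A full systematic count gives 296.

296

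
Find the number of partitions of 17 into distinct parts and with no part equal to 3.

Enumerating:
17
1, 16
2, 15
1, 2, 14
4, 13
5, 12
1, 4, 12
6, 11
1, 5, 11
2, 4, 11
7, 10
1, 6, 10
2, 5, 10
1, 2, 4, 10
8, 9
1, 7, 9
2, 6, 9
1, 2, 5, 9
2, 7, 8
1, 2, 6, 8
4, 5, 8
4, 6, 7
1, 4, 5, 7
2, 4, 5, 6
That's 24 in total.

24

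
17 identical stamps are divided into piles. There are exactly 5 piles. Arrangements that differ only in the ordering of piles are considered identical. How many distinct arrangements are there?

There are too many to list fully; the first 12 (by largest part) are:
13, 1, 1, 1, 1
12, 2, 1, 1, 1
11, 3, 1, 1, 1
11, 2, 2, 1, 1
10, 4, 1, 1, 1
10, 3, 2, 1, 1
10, 2, 2, 2, 1
9, 5, 1, 1, 1
9, 4, 2, 1, 1
9, 3, 3, 1, 1
9, 3, 2, 2, 1
9, 2, 2, 2, 2
…and 35 more, for 47 total.

47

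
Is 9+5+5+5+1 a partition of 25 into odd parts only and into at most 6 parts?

Yes

The parts sum to 25, and the condition 'every summand is odd' holds; the condition 'there are at most 6 summands' holds.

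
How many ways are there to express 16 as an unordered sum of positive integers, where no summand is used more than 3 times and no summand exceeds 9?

Enumerating by decreasing first part gives 106 partitions in all.

106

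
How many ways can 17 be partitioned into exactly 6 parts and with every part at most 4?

Listing the qualifying partitions of 17:
4, 4, 4, 3, 1, 1
4, 4, 4, 2, 2, 1
4, 4, 3, 3, 2, 1
4, 4, 3, 2, 2, 2
4, 3, 3, 3, 3, 1
4, 3, 3, 3, 2, 2
3, 3, 3, 3, 3, 2
Counting gives 7.

7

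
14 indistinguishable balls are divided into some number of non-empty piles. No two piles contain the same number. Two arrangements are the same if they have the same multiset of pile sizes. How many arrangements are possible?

22

They are:
14
13+1
12+2
11+3
11+2+1
10+4
10+3+1
9+5
9+4+1
9+3+2
8+6
8+5+1
8+4+2
8+3+2+1
7+6+1
7+5+2
7+4+3
7+4+2+1
6+5+3
6+5+2+1
6+4+3+1
5+4+3+2
That's 22 in total.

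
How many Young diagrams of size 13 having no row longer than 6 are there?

71

A full systematic count gives 71.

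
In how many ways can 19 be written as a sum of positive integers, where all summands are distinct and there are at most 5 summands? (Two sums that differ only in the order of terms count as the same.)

54

A partial list (first 12 by largest part):
19
18, 1
17, 2
16, 3
16, 2, 1
15, 4
15, 3, 1
14, 5
14, 4, 1
14, 3, 2
13, 6
13, 5, 1
…and 42 more, for 54 total.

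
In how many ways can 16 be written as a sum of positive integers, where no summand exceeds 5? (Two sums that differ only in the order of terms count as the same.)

101

Enumerating by decreasing first part gives 101 partitions in all.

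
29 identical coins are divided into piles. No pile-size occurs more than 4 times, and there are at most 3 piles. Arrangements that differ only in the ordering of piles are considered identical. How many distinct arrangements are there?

Counting exhaustively, 85 partitions satisfy the conditions.

85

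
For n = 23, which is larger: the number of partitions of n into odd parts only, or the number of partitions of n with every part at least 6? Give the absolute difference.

92

Partitions of 23 into odd parts only: 104.
Partitions of 23 with every part at least 6: 12.
|104 − 12| = 92.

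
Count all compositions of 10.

512

Each of the 9 gaps between 10 units is either a break or not: 2^9 = 512.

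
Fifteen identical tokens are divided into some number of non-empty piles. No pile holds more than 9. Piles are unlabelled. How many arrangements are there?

Direct enumeration gives 157 partitions.

157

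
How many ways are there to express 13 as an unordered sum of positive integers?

There are 101 such partitions.

101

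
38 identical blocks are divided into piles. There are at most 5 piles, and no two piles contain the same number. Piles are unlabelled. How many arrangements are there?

Systematic enumeration (by largest part, then next-largest, …) yields 661.

661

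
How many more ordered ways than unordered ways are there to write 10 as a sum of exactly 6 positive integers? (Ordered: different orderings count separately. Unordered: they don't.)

121

Compositions: C(9,5) = 126.
Partitions of 10 into exactly 6 parts: 5.
Difference: 126 − 5 = 121.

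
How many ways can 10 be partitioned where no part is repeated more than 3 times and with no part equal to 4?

20

They are:
10
9+1
8+2
8+1+1
7+3
7+2+1
7+1+1+1
6+3+1
6+2+2
6+2+1+1
5+5
5+3+2
5+3+1+1
5+2+2+1
5+2+1+1+1
3+3+3+1
3+3+2+2
3+3+2+1+1
3+2+2+2+1
3+2+2+1+1+1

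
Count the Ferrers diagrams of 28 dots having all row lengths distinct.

A full systematic count gives 222.

222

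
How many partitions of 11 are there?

56

There are too many to list fully; the first 12 (by largest part) are:
11
1,10
2,9
1,1,9
3,8
1,2,8
1,1,1,8
4,7
1,3,7
2,2,7
1,1,2,7
1,1,1,1,7
…and 44 more, for 56 total.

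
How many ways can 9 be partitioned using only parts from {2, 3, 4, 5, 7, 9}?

They are:
9
2 + 7
4 + 5
2 + 2 + 5
2 + 3 + 4
3 + 3 + 3
2 + 2 + 2 + 3

7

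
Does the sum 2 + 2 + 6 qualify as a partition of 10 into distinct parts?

No

The parts sum to 10, and the condition 'all summands are distinct' is violated.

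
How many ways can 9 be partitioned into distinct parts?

8

They are:
9
8, 1
7, 2
6, 3
6, 2, 1
5, 4
5, 3, 1
4, 3, 2
Counting gives 8.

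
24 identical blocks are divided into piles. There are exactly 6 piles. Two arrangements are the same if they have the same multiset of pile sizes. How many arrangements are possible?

199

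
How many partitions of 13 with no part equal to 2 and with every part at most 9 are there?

40

A partial list (first 12 by largest part):
9,4
9,3,1
9,1,1,1,1
8,5
8,4,1
8,3,1,1
8,1,1,1,1,1
7,6
7,5,1
7,4,1,1
7,3,3
7,3,1,1,1
…and 28 more, for 40 total.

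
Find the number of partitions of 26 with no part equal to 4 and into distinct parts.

107

A full systematic count gives 107.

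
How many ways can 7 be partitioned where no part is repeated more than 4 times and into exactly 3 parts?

4

The partitions of 7 that satisfy the conditions:
5+1+1
4+2+1
3+3+1
3+2+2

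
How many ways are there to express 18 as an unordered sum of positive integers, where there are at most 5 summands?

There are 141 such partitions.

141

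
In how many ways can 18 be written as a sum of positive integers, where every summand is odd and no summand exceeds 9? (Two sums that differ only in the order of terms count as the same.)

There are too many to list fully; the first 12 (by largest part) are:
9, 9
9, 7, 1, 1
9, 5, 3, 1
9, 5, 1, 1, 1, 1
9, 3, 3, 3
9, 3, 3, 1, 1, 1
9, 3, 1, 1, 1, 1, 1, 1
9, 1, 1, 1, 1, 1, 1, 1, 1, 1
7, 7, 3, 1
7, 7, 1, 1, 1, 1
7, 5, 5, 1
7, 5, 3, 3
…and 23 more, for 35 total.

35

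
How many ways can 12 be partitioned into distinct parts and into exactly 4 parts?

2

Listing the qualifying partitions of 12:
6+3+2+1
5+4+2+1
That's 2 in total.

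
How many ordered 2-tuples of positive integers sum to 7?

6

By stars and bars with positive parts, the count is C(6,1) = 6.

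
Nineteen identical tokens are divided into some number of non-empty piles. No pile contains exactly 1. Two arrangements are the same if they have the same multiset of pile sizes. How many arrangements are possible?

105

Enumerating by decreasing first part gives 105 partitions in all.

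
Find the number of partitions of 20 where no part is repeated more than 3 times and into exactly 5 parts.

Counting exhaustively, 80 partitions satisfy the conditions.

80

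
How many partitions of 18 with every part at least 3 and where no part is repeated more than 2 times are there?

Enumerating:
18
15 + 3
14 + 4
13 + 5
12 + 6
12 + 3 + 3
11 + 7
11 + 4 + 3
10 + 8
10 + 5 + 3
10 + 4 + 4
9 + 9
9 + 6 + 3
9 + 5 + 4
8 + 7 + 3
8 + 6 + 4
8 + 5 + 5
8 + 4 + 3 + 3
7 + 7 + 4
7 + 6 + 5
7 + 5 + 3 + 3
7 + 4 + 4 + 3
6 + 6 + 3 + 3
6 + 5 + 4 + 3
5 + 5 + 4 + 4
Counting gives 25.

25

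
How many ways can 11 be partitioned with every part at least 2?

Enumerating:
11
2, 9
3, 8
4, 7
2, 2, 7
5, 6
2, 3, 6
2, 4, 5
3, 3, 5
2, 2, 2, 5
3, 4, 4
2, 2, 3, 4
2, 3, 3, 3
2, 2, 2, 2, 3
Counting gives 14.

14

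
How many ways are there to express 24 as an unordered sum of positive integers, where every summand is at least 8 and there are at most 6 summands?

7

Enumerating:
24
16,8
15,9
14,10
13,11
12,12
8,8,8
Counting gives 7.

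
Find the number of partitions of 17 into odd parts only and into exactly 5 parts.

10

Listing the qualifying partitions of 17:
13 + 1 + 1 + 1 + 1
11 + 3 + 1 + 1 + 1
9 + 5 + 1 + 1 + 1
9 + 3 + 3 + 1 + 1
7 + 7 + 1 + 1 + 1
7 + 5 + 3 + 1 + 1
7 + 3 + 3 + 3 + 1
5 + 5 + 5 + 1 + 1
5 + 5 + 3 + 3 + 1
5 + 3 + 3 + 3 + 3
Counting gives 10.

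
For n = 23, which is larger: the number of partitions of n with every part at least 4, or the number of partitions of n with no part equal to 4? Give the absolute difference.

Partitions of 23 with every part at least 4: 39.
Partitions of 23 with no part equal to 4: 765.
|39 − 765| = 726.

726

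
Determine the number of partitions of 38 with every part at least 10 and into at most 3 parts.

21

The partitions of 38 that satisfy the conditions:
38
28+10
27+11
26+12
25+13
24+14
23+15
22+16
21+17
20+18
19+19
18+10+10
17+11+10
16+12+10
16+11+11
15+13+10
15+12+11
14+14+10
14+13+11
14+12+12
13+13+12
Counting gives 21.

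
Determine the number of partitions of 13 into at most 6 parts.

71

Direct enumeration gives 71 partitions.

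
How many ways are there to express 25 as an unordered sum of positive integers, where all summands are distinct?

142

Counting exhaustively, 142 partitions satisfy the conditions.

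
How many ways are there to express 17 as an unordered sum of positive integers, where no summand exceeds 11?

A full systematic count gives 278.

278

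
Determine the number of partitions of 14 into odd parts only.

The partitions of 14 that satisfy the conditions:
1 + 13
3 + 11
1 + 1 + 1 + 11
5 + 9
1 + 1 + 3 + 9
1 + 1 + 1 + 1 + 1 + 9
7 + 7
1 + 1 + 5 + 7
1 + 3 + 3 + 7
1 + 1 + 1 + 1 + 3 + 7
1 + 1 + 1 + 1 + 1 + 1 + 1 + 7
1 + 3 + 5 + 5
1 + 1 + 1 + 1 + 5 + 5
3 + 3 + 3 + 5
1 + 1 + 1 + 3 + 3 + 5
1 + 1 + 1 + 1 + 1 + 1 + 3 + 5
1 + 1 + 1 + 1 + 1 + 1 + 1 + 1 + 1 + 5
1 + 1 + 3 + 3 + 3 + 3
1 + 1 + 1 + 1 + 1 + 3 + 3 + 3
1 + 1 + 1 + 1 + 1 + 1 + 1 + 1 + 3 + 3
1 + 1 + 1 + 1 + 1 + 1 + 1 + 1 + 1 + 1 + 1 + 3
1 + 1 + 1 + 1 + 1 + 1 + 1 + 1 + 1 + 1 + 1 + 1 + 1 + 1

22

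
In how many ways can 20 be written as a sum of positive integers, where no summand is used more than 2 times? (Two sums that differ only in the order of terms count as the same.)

202

Direct enumeration gives 202 partitions.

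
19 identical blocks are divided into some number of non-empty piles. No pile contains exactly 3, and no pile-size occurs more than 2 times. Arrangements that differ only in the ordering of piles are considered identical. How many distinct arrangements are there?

Enumerating by decreasing first part gives 88 partitions in all.

88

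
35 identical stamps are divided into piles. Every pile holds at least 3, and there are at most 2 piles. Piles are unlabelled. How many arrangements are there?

16

Enumerating:
35
32 + 3
31 + 4
30 + 5
29 + 6
28 + 7
27 + 8
26 + 9
25 + 10
24 + 11
23 + 12
22 + 13
21 + 14
20 + 15
19 + 16
18 + 17
Counting gives 16.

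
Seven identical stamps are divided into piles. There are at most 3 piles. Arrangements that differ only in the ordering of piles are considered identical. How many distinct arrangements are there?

8

Listing the qualifying partitions of 7:
7
6,1
5,2
5,1,1
4,3
4,2,1
3,3,1
3,2,2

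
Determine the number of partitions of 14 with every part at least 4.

7

Listing the qualifying partitions of 14:
14
4+10
5+9
6+8
7+7
4+4+6
4+5+5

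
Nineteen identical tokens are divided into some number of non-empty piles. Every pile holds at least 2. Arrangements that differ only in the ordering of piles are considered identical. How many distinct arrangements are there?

Direct enumeration gives 105 partitions.

105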